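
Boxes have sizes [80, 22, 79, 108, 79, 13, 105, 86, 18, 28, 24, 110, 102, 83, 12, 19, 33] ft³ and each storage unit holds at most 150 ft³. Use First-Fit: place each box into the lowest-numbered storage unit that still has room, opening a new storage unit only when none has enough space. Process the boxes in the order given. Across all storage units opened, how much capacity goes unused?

80 ft³ → storage unit 1 (remaining 70 ft³)
22 ft³ → storage unit 1 (remaining 48 ft³)
79 ft³ → storage unit 2 (remaining 71 ft³)
108 ft³ → storage unit 3 (remaining 42 ft³)
79 ft³ → storage unit 4 (remaining 71 ft³)
13 ft³ → storage unit 1 (remaining 35 ft³)
105 ft³ → storage unit 5 (remaining 45 ft³)
86 ft³ → storage unit 6 (remaining 64 ft³)
18 ft³ → storage unit 1 (remaining 17 ft³)
28 ft³ → storage unit 2 (remaining 43 ft³)
24 ft³ → storage unit 2 (remaining 19 ft³)
110 ft³ → storage unit 7 (remaining 40 ft³)
102 ft³ → storage unit 8 (remaining 48 ft³)
83 ft³ → storage unit 9 (remaining 67 ft³)
12 ft³ → storage unit 1 (remaining 5 ft³)
19 ft³ → storage unit 2 (remaining 0 ft³)
33 ft³ → storage unit 3 (remaining 9 ft³)
9 storage units × 150 ft³ = 1350 ft³; used 1001 ft³; unused 349 ft³.

349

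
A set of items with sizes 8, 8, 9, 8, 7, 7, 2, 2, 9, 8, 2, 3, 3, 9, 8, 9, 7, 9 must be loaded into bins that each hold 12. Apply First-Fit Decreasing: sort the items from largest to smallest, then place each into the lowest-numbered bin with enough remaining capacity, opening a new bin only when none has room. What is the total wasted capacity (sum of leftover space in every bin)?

Sorted descending: 9, 9, 9, 9, 9, 8, 8, 8, 8, 8, 7, 7, 7, 3, 3, 2, 2, 2.
bin 1: place 9, 3 left
bin 2: place 9, 3 left
bin 3: place 9, 3 left
bin 4: place 9, 3 left
bin 5: place 9, 3 left
bin 6: place 8, 4 left
bin 7: place 8, 4 left
bin 8: place 8, 4 left
bin 9: place 8, 4 left
bin 10: place 8, 4 left
bin 11: place 7, 5 left
bin 12: place 7, 5 left
bin 13: place 7, 5 left
bin 1: place 3, 0 left
bin 2: place 3, 0 left
bin 3: place 2, 1 left
bin 4: place 2, 1 left
bin 5: place 2, 1 left
13 bins × 12 = 156; used 118; unused 38.

38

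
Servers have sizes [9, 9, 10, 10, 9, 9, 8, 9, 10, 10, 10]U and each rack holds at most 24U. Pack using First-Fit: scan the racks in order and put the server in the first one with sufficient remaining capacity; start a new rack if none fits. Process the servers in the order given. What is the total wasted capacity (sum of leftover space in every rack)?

41

Put 9U in rack 1; 15U remain.
Put 9U in rack 1; 6U remain.
Put 10U in rack 2; 14U remain.
Put 10U in rack 2; 4U remain.
Put 9U in rack 3; 15U remain.
Put 9U in rack 3; 6U remain.
Put 8U in rack 4; 16U remain.
Put 9U in rack 4; 7U remain.
Put 10U in rack 5; 14U remain.
Put 10U in rack 5; 4U remain.
Put 10U in rack 6; 14U remain.
6 racks × 24U = 144U; used 103U; unused 41U.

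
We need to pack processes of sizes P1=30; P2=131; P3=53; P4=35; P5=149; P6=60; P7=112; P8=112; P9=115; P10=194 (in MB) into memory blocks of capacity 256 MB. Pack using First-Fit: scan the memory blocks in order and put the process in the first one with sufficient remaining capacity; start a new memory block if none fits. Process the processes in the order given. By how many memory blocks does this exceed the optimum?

1

First-Fit: [30,131,53,35] [149,60] [112,112] [115] [194] → 5 memory blocks.
Total size 991 MB; any packing needs at least ⌈991/256⌉ = 4 memory blocks.
An optimal packing achieves that bound: [194,60] [149,53,35] [131,115] [112,112,30] → 4 memory blocks.
Excess: 5 − 4 = 1.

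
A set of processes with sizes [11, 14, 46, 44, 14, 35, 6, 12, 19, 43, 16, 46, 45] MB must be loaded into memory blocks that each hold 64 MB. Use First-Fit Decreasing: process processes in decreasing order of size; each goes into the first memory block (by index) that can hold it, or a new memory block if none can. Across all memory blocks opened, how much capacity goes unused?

33

Sorted descending: 46, 46, 45, 44, 43, 35, 19, 16, 14, 14, 12, 11, 6.
Put 46 MB in memory block 1; 18 MB remain.
Put 46 MB in memory block 2; 18 MB remain.
Put 45 MB in memory block 3; 19 MB remain.
Put 44 MB in memory block 4; 20 MB remain.
Put 43 MB in memory block 5; 21 MB remain.
Put 35 MB in memory block 6; 29 MB remain.
Put 19 MB in memory block 3; 0 MB remain.
Put 16 MB in memory block 1; 2 MB remain.
Put 14 MB in memory block 2; 4 MB remain.
Put 14 MB in memory block 4; 6 MB remain.
Put 12 MB in memory block 5; 9 MB remain.
Put 11 MB in memory block 6; 18 MB remain.
Put 6 MB in memory block 4; 0 MB remain.
6 memory blocks × 64 MB = 384 MB; used 351 MB; unused 33 MB.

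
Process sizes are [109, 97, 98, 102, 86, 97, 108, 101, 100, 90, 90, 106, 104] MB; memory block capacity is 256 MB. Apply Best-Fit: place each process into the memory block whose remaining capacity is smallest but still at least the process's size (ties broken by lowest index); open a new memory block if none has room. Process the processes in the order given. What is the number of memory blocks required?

109 MB → memory block 1 (remaining 147 MB)
97 MB → memory block 1 (remaining 50 MB)
98 MB → memory block 2 (remaining 158 MB)
102 MB → memory block 2 (remaining 56 MB)
86 MB → memory block 3 (remaining 170 MB)
97 MB → memory block 3 (remaining 73 MB)
108 MB → memory block 4 (remaining 148 MB)
101 MB → memory block 4 (remaining 47 MB)
100 MB → memory block 5 (remaining 156 MB)
90 MB → memory block 5 (remaining 66 MB)
90 MB → memory block 6 (remaining 166 MB)
106 MB → memory block 6 (remaining 60 MB)
104 MB → memory block 7 (remaining 152 MB)
Final memory blocks: [109,97] [98,102] [86,97] [108,101] [100,90] [90,106] [104].

7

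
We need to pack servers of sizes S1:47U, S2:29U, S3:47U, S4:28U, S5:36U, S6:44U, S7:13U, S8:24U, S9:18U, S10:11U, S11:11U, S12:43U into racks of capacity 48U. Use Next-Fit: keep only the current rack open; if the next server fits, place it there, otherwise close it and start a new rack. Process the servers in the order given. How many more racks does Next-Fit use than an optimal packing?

1

Next-Fit: [47] [29] [47] [28] [36] [44] [13,24] [18,11,11] [43] → 9 racks.
Total size 351U; any packing needs at least ⌈351/48⌉ = 8 racks.
An optimal packing achieves that bound: [47] [47] [44] [43] [36,11] [29,18] [28,13] [24,11] → 8 racks.
Excess: 9 − 8 = 1.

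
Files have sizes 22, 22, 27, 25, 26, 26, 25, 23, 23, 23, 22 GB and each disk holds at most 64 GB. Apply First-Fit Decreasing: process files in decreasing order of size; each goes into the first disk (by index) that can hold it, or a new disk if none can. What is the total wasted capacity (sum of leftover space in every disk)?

120

Sorted descending: 27, 26, 26, 25, 25, 23, 23, 23, 22, 22, 22.
disk 1: place 27 GB, 37 GB left
disk 1: place 26 GB, 11 GB left
disk 2: place 26 GB, 38 GB left
disk 2: place 25 GB, 13 GB left
disk 3: place 25 GB, 39 GB left
disk 3: place 23 GB, 16 GB left
disk 4: place 23 GB, 41 GB left
disk 4: place 23 GB, 18 GB left
disk 5: place 22 GB, 42 GB left
disk 5: place 22 GB, 20 GB left
disk 6: place 22 GB, 42 GB left
6 disks × 64 GB = 384 GB; used 264 GB; unused 120 GB.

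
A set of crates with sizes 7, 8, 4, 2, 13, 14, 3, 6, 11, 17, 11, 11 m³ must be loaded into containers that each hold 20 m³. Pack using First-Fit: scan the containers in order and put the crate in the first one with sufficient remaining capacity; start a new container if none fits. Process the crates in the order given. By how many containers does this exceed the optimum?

1

First-Fit: [7,8,4] [2,13,3] [14,6] [11] [17] [11] [11] → 7 containers.
Total size 107 m³; any packing needs at least ⌈107/20⌉ = 6 containers.
An optimal packing achieves that bound: [17,3] [14,6] [13,7] [11,8] [11,4,2] [11] → 6 containers.
Excess: 7 − 6 = 1.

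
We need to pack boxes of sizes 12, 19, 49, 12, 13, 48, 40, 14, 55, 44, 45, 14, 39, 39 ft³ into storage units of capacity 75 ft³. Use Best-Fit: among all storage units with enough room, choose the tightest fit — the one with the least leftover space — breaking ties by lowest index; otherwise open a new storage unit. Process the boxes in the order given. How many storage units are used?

storage unit 1: place 12 ft³, 63 ft³ left
storage unit 1: place 19 ft³, 44 ft³ left
storage unit 2: place 49 ft³, 26 ft³ left
storage unit 2: place 12 ft³, 14 ft³ left
storage unit 2: place 13 ft³, 1 ft³ left
storage unit 3: place 48 ft³, 27 ft³ left
storage unit 1: place 40 ft³, 4 ft³ left
storage unit 3: place 14 ft³, 13 ft³ left
storage unit 4: place 55 ft³, 20 ft³ left
storage unit 5: place 44 ft³, 31 ft³ left
storage unit 6: place 45 ft³, 30 ft³ left
storage unit 4: place 14 ft³, 6 ft³ left
storage unit 7: place 39 ft³, 36 ft³ left
storage unit 8: place 39 ft³, 36 ft³ left

8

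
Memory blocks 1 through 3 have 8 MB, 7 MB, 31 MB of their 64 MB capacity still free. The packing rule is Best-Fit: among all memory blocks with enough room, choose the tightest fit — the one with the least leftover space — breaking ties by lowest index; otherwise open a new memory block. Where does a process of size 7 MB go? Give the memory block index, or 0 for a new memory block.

Memory blocks with room: memory block 1 (8 MB), memory block 2 (7 MB), memory block 3 (31 MB).
Tightest fit is memory block 2 with 7 MB free.

2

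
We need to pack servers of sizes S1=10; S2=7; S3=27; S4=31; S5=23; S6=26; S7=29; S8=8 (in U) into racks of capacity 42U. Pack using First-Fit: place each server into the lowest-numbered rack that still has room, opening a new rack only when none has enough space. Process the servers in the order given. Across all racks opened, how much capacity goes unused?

S1 (10U) → rack 1 (remaining 32U)
S2 (7U) → rack 1 (remaining 25U)
S3 (27U) → rack 2 (remaining 15U)
S4 (31U) → rack 3 (remaining 11U)
S5 (23U) → rack 1 (remaining 2U)
S6 (26U) → rack 4 (remaining 16U)
S7 (29U) → rack 5 (remaining 13U)
S8 (8U) → rack 2 (remaining 7U)
5 racks × 42U = 210U; used 161U; unused 49U.

49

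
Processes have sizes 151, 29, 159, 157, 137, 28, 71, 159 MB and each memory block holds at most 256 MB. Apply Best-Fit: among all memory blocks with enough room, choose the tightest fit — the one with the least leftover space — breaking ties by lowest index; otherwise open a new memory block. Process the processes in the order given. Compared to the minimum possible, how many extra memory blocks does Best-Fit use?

0

Best-Fit: [151,29,28] [159,71] [157] [137] [159] → 5 memory blocks.
5 processes exceed 128 MB (half the capacity), and no two of those can share a memory block, so at least 5 memory blocks are needed.
So 5 is already optimal.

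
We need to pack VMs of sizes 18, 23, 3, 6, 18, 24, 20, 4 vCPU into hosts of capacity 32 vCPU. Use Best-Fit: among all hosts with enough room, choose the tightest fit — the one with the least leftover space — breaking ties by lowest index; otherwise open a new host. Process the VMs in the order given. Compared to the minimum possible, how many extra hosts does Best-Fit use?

Best-Fit: [18] [23,3,6] [18] [24,4] [20] → 5 hosts.
5 VMs exceed 16 vCPU (half the capacity), and no two of those can share a host, so at least 5 hosts are needed.
So 5 is already optimal.

0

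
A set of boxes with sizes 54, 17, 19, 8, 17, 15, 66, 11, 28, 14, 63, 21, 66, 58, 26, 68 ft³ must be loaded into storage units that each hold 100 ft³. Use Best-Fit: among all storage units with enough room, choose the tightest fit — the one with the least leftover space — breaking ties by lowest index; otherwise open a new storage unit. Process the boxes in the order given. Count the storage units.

7

Put 54 ft³ in storage unit 1; 46 ft³ remain.
Put 17 ft³ in storage unit 1; 29 ft³ remain.
Put 19 ft³ in storage unit 1; 10 ft³ remain.
Put 8 ft³ in storage unit 1; 2 ft³ remain.
Put 17 ft³ in storage unit 2; 83 ft³ remain.
Put 15 ft³ in storage unit 2; 68 ft³ remain.
Put 66 ft³ in storage unit 2; 2 ft³ remain.
Put 11 ft³ in storage unit 3; 89 ft³ remain.
Put 28 ft³ in storage unit 3; 61 ft³ remain.
Put 14 ft³ in storage unit 3; 47 ft³ remain.
Put 63 ft³ in storage unit 4; 37 ft³ remain.
Put 21 ft³ in storage unit 4; 16 ft³ remain.
Put 66 ft³ in storage unit 5; 34 ft³ remain.
Put 58 ft³ in storage unit 6; 42 ft³ remain.
Put 26 ft³ in storage unit 5; 8 ft³ remain.
Put 68 ft³ in storage unit 7; 32 ft³ remain.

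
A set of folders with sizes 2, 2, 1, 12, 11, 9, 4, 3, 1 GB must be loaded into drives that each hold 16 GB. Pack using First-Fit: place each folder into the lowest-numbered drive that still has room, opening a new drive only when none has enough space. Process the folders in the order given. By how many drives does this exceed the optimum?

0

First-Fit: [2,2,1,11] [12,4] [9,3,1] → 3 drives.
Total size 45 GB; any packing needs at least ⌈45/16⌉ = 3 drives.
So 3 is already optimal.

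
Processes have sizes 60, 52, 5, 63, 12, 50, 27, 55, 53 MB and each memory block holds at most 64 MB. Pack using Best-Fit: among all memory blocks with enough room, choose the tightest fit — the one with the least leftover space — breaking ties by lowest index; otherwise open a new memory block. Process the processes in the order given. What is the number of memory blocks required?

7 memory blocks

Put 60 MB in memory block 1; 4 MB remain.
Put 52 MB in memory block 2; 12 MB remain.
Put 5 MB in memory block 2; 7 MB remain.
Put 63 MB in memory block 3; 1 MB remain.
Put 12 MB in memory block 4; 52 MB remain.
Put 50 MB in memory block 4; 2 MB remain.
Put 27 MB in memory block 5; 37 MB remain.
Put 55 MB in memory block 6; 9 MB remain.
Put 53 MB in memory block 7; 11 MB remain.
Final memory blocks: [60] [52,5] [63] [12,50] [27] [55] [53].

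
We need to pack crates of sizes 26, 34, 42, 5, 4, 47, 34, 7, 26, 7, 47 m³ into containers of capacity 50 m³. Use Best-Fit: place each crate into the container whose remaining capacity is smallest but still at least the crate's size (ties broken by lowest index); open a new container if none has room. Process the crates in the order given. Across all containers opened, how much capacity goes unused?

71

Put 26 m³ in container 1; 24 m³ remain.
Put 34 m³ in container 2; 16 m³ remain.
Put 42 m³ in container 3; 8 m³ remain.
Put 5 m³ in container 3; 3 m³ remain.
Put 4 m³ in container 2; 12 m³ remain.
Put 47 m³ in container 4; 3 m³ remain.
Put 34 m³ in container 5; 16 m³ remain.
Put 7 m³ in container 2; 5 m³ remain.
Put 26 m³ in container 6; 24 m³ remain.
Put 7 m³ in container 5; 9 m³ remain.
Put 47 m³ in container 7; 3 m³ remain.
7 containers × 50 m³ = 350 m³; used 279 m³; unused 71 m³.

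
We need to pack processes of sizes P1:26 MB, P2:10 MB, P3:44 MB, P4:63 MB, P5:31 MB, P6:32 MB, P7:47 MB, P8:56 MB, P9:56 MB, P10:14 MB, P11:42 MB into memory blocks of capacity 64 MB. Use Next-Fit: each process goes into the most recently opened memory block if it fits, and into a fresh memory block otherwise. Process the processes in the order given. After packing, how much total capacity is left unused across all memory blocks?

91

memory block 1: place P1 (26 MB), 38 MB left
memory block 1: place P2 (10 MB), 28 MB left
memory block 2: place P3 (44 MB), 20 MB left
memory block 3: place P4 (63 MB), 1 MB left
memory block 4: place P5 (31 MB), 33 MB left
memory block 4: place P6 (32 MB), 1 MB left
memory block 5: place P7 (47 MB), 17 MB left
memory block 6: place P8 (56 MB), 8 MB left
memory block 7: place P9 (56 MB), 8 MB left
memory block 8: place P10 (14 MB), 50 MB left
memory block 8: place P11 (42 MB), 8 MB left
8 memory blocks × 64 MB = 512 MB; used 421 MB; unused 91 MB.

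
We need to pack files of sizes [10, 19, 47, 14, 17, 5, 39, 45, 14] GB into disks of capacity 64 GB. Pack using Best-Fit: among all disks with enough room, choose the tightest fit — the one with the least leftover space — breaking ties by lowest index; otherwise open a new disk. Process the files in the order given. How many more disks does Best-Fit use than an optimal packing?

Best-Fit: [10,19,17,5] [47,14] [39] [45,14] → 4 disks.
Total size 210 GB; any packing needs at least ⌈210/64⌉ = 4 disks.
So 4 is already optimal.

0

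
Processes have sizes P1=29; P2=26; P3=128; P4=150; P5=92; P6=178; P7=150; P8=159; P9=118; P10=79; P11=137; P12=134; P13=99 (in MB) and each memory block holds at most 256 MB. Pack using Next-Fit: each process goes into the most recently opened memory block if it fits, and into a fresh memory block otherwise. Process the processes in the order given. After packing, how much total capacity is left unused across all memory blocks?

P1 (29 MB) → memory block 1 (remaining 227 MB)
P2 (26 MB) → memory block 1 (remaining 201 MB)
P3 (128 MB) → memory block 1 (remaining 73 MB)
P4 (150 MB) → memory block 2 (remaining 106 MB)
P5 (92 MB) → memory block 2 (remaining 14 MB)
P6 (178 MB) → memory block 3 (remaining 78 MB)
P7 (150 MB) → memory block 4 (remaining 106 MB)
P8 (159 MB) → memory block 5 (remaining 97 MB)
P9 (118 MB) → memory block 6 (remaining 138 MB)
P10 (79 MB) → memory block 6 (remaining 59 MB)
P11 (137 MB) → memory block 7 (remaining 119 MB)
P12 (134 MB) → memory block 8 (remaining 122 MB)
P13 (99 MB) → memory block 8 (remaining 23 MB)
8 memory blocks × 256 MB = 2048 MB; used 1479 MB; unused 569 MB.

569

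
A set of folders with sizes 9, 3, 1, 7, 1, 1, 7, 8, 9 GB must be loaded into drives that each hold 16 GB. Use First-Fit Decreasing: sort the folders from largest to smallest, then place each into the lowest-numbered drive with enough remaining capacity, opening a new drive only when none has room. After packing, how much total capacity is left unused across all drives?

Sorted descending: 9, 9, 8, 7, 7, 3, 1, 1, 1.
drive 1: place 9 GB, 7 GB left
drive 2: place 9 GB, 7 GB left
drive 3: place 8 GB, 8 GB left
drive 1: place 7 GB, 0 GB left
drive 2: place 7 GB, 0 GB left
drive 3: place 3 GB, 5 GB left
drive 3: place 1 GB, 4 GB left
drive 3: place 1 GB, 3 GB left
drive 3: place 1 GB, 2 GB left
3 drives × 16 GB = 48 GB; used 46 GB; unused 2 GB.

2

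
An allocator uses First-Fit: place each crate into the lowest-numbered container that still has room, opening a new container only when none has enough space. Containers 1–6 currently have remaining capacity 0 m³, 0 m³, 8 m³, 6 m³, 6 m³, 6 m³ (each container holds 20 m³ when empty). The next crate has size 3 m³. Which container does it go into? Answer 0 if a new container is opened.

Containers with room: container 3 (8 m³), container 4 (6 m³), container 5 (6 m³), container 6 (6 m³).
The first with room is container 3.

3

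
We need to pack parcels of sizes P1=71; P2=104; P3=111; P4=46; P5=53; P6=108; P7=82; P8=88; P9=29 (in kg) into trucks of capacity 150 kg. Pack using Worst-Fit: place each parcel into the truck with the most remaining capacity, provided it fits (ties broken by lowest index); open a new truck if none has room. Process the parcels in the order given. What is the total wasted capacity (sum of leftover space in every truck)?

208

Put P1 (71 kg) in truck 1; 79 kg remain.
Put P2 (104 kg) in truck 2; 46 kg remain.
Put P3 (111 kg) in truck 3; 39 kg remain.
Put P4 (46 kg) in truck 1; 33 kg remain.
Put P5 (53 kg) in truck 4; 97 kg remain.
Put P6 (108 kg) in truck 5; 42 kg remain.
Put P7 (82 kg) in truck 4; 15 kg remain.
Put P8 (88 kg) in truck 6; 62 kg remain.
Put P9 (29 kg) in truck 6; 33 kg remain.
6 trucks × 150 kg = 900 kg; used 692 kg; unused 208 kg.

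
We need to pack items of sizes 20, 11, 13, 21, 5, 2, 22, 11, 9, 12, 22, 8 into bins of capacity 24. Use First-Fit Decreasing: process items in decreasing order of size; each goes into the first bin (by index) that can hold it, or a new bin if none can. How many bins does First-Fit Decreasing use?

Sorted descending: 22, 22, 21, 20, 13, 12, 11, 11, 9, 8, 5, 2.
22 → bin 1 (remaining 2)
22 → bin 2 (remaining 2)
21 → bin 3 (remaining 3)
20 → bin 4 (remaining 4)
13 → bin 5 (remaining 11)
12 → bin 6 (remaining 12)
11 → bin 5 (remaining 0)
11 → bin 6 (remaining 1)
9 → bin 7 (remaining 15)
8 → bin 7 (remaining 7)
5 → bin 7 (remaining 2)
2 → bin 1 (remaining 0)

7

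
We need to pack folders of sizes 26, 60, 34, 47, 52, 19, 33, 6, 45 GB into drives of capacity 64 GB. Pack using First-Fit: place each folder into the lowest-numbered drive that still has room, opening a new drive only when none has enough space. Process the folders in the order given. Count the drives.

26 GB → drive 1 (remaining 38 GB)
60 GB → drive 2 (remaining 4 GB)
34 GB → drive 1 (remaining 4 GB)
47 GB → drive 3 (remaining 17 GB)
52 GB → drive 4 (remaining 12 GB)
19 GB → drive 5 (remaining 45 GB)
33 GB → drive 5 (remaining 12 GB)
6 GB → drive 3 (remaining 11 GB)
45 GB → drive 6 (remaining 19 GB)

6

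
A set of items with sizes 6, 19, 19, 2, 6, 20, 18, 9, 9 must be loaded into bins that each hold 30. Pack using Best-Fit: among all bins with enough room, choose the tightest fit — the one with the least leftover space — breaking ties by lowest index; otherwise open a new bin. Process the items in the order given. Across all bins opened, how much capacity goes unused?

6 → bin 1 (remaining 24)
19 → bin 1 (remaining 5)
19 → bin 2 (remaining 11)
2 → bin 1 (remaining 3)
6 → bin 2 (remaining 5)
20 → bin 3 (remaining 10)
18 → bin 4 (remaining 12)
9 → bin 3 (remaining 1)
9 → bin 4 (remaining 3)
4 bins × 30 = 120; used 108; unused 12.

12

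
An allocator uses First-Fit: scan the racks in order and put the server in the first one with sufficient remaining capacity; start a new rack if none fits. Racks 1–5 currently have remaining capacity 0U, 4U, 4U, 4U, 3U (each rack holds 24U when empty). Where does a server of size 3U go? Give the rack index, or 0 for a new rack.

Racks with room: rack 2 (4U), rack 3 (4U), rack 4 (4U), rack 5 (3U).
The first with room is rack 2.

2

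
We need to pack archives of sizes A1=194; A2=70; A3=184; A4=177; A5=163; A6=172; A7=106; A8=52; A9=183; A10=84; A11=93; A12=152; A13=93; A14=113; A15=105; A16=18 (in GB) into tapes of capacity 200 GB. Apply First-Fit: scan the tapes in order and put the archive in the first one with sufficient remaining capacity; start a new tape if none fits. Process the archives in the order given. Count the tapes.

12 tapes

tape 1: place A1 (194 GB), 6 GB left
tape 2: place A2 (70 GB), 130 GB left
tape 3: place A3 (184 GB), 16 GB left
tape 4: place A4 (177 GB), 23 GB left
tape 5: place A5 (163 GB), 37 GB left
tape 6: place A6 (172 GB), 28 GB left
tape 2: place A7 (106 GB), 24 GB left
tape 7: place A8 (52 GB), 148 GB left
tape 8: place A9 (183 GB), 17 GB left
tape 7: place A10 (84 GB), 64 GB left
tape 9: place A11 (93 GB), 107 GB left
tape 10: place A12 (152 GB), 48 GB left
tape 9: place A13 (93 GB), 14 GB left
tape 11: place A14 (113 GB), 87 GB left
tape 12: place A15 (105 GB), 95 GB left
tape 2: place A16 (18 GB), 6 GB left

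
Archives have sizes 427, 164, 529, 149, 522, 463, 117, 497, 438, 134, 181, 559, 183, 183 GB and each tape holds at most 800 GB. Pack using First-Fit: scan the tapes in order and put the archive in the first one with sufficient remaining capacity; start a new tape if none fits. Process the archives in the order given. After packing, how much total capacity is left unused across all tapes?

1054

Put 427 GB in tape 1; 373 GB remain.
Put 164 GB in tape 1; 209 GB remain.
Put 529 GB in tape 2; 271 GB remain.
Put 149 GB in tape 1; 60 GB remain.
Put 522 GB in tape 3; 278 GB remain.
Put 463 GB in tape 4; 337 GB remain.
Put 117 GB in tape 2; 154 GB remain.
Put 497 GB in tape 5; 303 GB remain.
Put 438 GB in tape 6; 362 GB remain.
Put 134 GB in tape 2; 20 GB remain.
Put 181 GB in tape 3; 97 GB remain.
Put 559 GB in tape 7; 241 GB remain.
Put 183 GB in tape 4; 154 GB remain.
Put 183 GB in tape 5; 120 GB remain.
7 tapes × 800 GB = 5600 GB; used 4546 GB; unused 1054 GB.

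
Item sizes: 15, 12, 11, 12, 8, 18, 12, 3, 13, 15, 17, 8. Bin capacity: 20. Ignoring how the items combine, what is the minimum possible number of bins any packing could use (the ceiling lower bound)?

8

Total size = 15 + 12 + 11 + 12 + 8 + 18 + 12 + 3 + 13 + 15 + 17 + 8 = 144.
⌈144 / 20⌉ = 8.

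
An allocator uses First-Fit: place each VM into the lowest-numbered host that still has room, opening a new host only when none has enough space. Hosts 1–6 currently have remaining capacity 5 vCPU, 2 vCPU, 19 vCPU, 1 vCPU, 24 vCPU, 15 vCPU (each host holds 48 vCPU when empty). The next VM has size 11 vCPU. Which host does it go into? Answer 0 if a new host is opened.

Hosts with room: host 3 (19 vCPU), host 5 (24 vCPU), host 6 (15 vCPU).
The first with room is host 3.

3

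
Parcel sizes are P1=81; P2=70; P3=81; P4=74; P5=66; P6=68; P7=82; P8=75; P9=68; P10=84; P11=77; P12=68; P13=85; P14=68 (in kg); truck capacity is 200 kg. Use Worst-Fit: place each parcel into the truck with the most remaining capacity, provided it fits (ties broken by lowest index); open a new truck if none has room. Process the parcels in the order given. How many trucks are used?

truck 1: place P1 (81 kg), 119 kg left
truck 1: place P2 (70 kg), 49 kg left
truck 2: place P3 (81 kg), 119 kg left
truck 2: place P4 (74 kg), 45 kg left
truck 3: place P5 (66 kg), 134 kg left
truck 3: place P6 (68 kg), 66 kg left
truck 4: place P7 (82 kg), 118 kg left
truck 4: place P8 (75 kg), 43 kg left
truck 5: place P9 (68 kg), 132 kg left
truck 5: place P10 (84 kg), 48 kg left
truck 6: place P11 (77 kg), 123 kg left
truck 6: place P12 (68 kg), 55 kg left
truck 7: place P13 (85 kg), 115 kg left
truck 7: place P14 (68 kg), 47 kg left
Final trucks: [81,70] [81,74] [66,68] [82,75] [68,84] [77,68] [85,68].

7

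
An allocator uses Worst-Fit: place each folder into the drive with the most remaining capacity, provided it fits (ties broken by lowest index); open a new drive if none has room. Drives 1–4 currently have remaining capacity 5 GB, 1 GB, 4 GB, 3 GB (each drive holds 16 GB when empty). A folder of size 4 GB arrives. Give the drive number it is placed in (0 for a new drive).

1

Drives with room: drive 1 (5 GB), drive 3 (4 GB).
Most room is drive 1 with 5 GB free.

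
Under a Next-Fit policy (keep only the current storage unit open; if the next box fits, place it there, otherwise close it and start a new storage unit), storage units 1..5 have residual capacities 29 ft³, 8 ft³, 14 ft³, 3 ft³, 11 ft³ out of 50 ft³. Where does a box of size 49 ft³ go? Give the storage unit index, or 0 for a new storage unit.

0

Next-Fit only looks at storage unit 5, which has 11 ft³ free.
49 ft³ does not fit, so a new storage unit is opened.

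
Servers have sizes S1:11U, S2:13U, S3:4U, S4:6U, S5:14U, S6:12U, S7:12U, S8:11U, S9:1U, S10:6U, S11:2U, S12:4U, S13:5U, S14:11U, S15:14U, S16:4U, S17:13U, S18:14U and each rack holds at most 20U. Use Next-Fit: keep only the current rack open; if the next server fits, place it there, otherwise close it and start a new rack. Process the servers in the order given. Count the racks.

10

S1 (11U) → rack 1 (remaining 9U)
S2 (13U) → rack 2 (remaining 7U)
S3 (4U) → rack 2 (remaining 3U)
S4 (6U) → rack 3 (remaining 14U)
S5 (14U) → rack 3 (remaining 0U)
S6 (12U) → rack 4 (remaining 8U)
S7 (12U) → rack 5 (remaining 8U)
S8 (11U) → rack 6 (remaining 9U)
S9 (1U) → rack 6 (remaining 8U)
S10 (6U) → rack 6 (remaining 2U)
S11 (2U) → rack 6 (remaining 0U)
S12 (4U) → rack 7 (remaining 16U)
S13 (5U) → rack 7 (remaining 11U)
S14 (11U) → rack 7 (remaining 0U)
S15 (14U) → rack 8 (remaining 6U)
S16 (4U) → rack 8 (remaining 2U)
S17 (13U) → rack 9 (remaining 7U)
S18 (14U) → rack 10 (remaining 6U)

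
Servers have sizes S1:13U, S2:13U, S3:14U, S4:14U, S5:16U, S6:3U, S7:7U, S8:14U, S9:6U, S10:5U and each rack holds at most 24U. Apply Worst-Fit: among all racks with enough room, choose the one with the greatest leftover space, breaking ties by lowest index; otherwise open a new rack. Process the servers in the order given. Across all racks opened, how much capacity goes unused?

39

rack 1: place S1 (13U), 11U left
rack 2: place S2 (13U), 11U left
rack 3: place S3 (14U), 10U left
rack 4: place S4 (14U), 10U left
rack 5: place S5 (16U), 8U left
rack 1: place S6 (3U), 8U left
rack 2: place S7 (7U), 4U left
rack 6: place S8 (14U), 10U left
rack 3: place S9 (6U), 4U left
rack 4: place S10 (5U), 5U left
6 racks × 24U = 144U; used 105U; unused 39U.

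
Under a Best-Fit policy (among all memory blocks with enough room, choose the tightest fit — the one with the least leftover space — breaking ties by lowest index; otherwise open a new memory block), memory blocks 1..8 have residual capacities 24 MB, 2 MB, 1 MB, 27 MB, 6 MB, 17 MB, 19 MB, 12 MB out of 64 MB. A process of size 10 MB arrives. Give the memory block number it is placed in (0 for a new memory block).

8

Memory blocks with room: memory block 1 (24 MB), memory block 4 (27 MB), memory block 6 (17 MB), memory block 7 (19 MB), memory block 8 (12 MB).
Tightest fit is memory block 8 with 12 MB free.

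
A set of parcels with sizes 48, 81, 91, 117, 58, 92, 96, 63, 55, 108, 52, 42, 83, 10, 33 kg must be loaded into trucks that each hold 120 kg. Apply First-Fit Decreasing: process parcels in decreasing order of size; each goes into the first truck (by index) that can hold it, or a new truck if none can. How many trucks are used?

Sorted descending: 117, 108, 96, 92, 91, 83, 81, 63, 58, 55, 52, 48, 42, 33, 10.
117 kg → truck 1 (remaining 3 kg)
108 kg → truck 2 (remaining 12 kg)
96 kg → truck 3 (remaining 24 kg)
92 kg → truck 4 (remaining 28 kg)
91 kg → truck 5 (remaining 29 kg)
83 kg → truck 6 (remaining 37 kg)
81 kg → truck 7 (remaining 39 kg)
63 kg → truck 8 (remaining 57 kg)
58 kg → truck 9 (remaining 62 kg)
55 kg → truck 8 (remaining 2 kg)
52 kg → truck 9 (remaining 10 kg)
48 kg → truck 10 (remaining 72 kg)
42 kg → truck 10 (remaining 30 kg)
33 kg → truck 6 (remaining 4 kg)
10 kg → truck 2 (remaining 2 kg)

10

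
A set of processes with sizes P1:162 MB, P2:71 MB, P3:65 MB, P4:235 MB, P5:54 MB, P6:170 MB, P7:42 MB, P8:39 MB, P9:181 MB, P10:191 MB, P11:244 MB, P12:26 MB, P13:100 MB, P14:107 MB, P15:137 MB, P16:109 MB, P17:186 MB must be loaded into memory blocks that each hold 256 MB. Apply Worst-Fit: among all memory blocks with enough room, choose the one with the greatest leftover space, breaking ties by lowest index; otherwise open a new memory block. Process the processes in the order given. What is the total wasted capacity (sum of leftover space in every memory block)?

441

P1 (162 MB) → memory block 1 (remaining 94 MB)
P2 (71 MB) → memory block 1 (remaining 23 MB)
P3 (65 MB) → memory block 2 (remaining 191 MB)
P4 (235 MB) → memory block 3 (remaining 21 MB)
P5 (54 MB) → memory block 2 (remaining 137 MB)
P6 (170 MB) → memory block 4 (remaining 86 MB)
P7 (42 MB) → memory block 2 (remaining 95 MB)
P8 (39 MB) → memory block 2 (remaining 56 MB)
P9 (181 MB) → memory block 5 (remaining 75 MB)
P10 (191 MB) → memory block 6 (remaining 65 MB)
P11 (244 MB) → memory block 7 (remaining 12 MB)
P12 (26 MB) → memory block 4 (remaining 60 MB)
P13 (100 MB) → memory block 8 (remaining 156 MB)
P14 (107 MB) → memory block 8 (remaining 49 MB)
P15 (137 MB) → memory block 9 (remaining 119 MB)
P16 (109 MB) → memory block 9 (remaining 10 MB)
P17 (186 MB) → memory block 10 (remaining 70 MB)
10 memory blocks × 256 MB = 2560 MB; used 2119 MB; unused 441 MB.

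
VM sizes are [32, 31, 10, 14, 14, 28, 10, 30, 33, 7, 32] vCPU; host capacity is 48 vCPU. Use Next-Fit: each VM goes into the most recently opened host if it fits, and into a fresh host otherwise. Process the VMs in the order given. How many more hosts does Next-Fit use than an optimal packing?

Next-Fit: [32] [31,10] [14,14] [28,10] [30] [33,7] [32] → 7 hosts.
Total size 241 vCPU; any packing needs at least ⌈241/48⌉ = 6 hosts.
An optimal packing achieves that bound: [33,14] [32,14] [32,10] [31,10,7] [30] [28] → 6 hosts.
Excess: 7 − 6 = 1.

1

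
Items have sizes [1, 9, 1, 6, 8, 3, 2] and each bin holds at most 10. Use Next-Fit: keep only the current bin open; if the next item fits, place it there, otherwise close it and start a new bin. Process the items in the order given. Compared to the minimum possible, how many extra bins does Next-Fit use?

Next-Fit: [1,9] [1,6] [8] [3,2] → 4 bins.
Total size 30; any packing needs at least ⌈30/10⌉ = 3 bins.
An optimal packing achieves that bound: [9,1] [8,2] [6,3,1] → 3 bins.
Excess: 4 − 3 = 1.

1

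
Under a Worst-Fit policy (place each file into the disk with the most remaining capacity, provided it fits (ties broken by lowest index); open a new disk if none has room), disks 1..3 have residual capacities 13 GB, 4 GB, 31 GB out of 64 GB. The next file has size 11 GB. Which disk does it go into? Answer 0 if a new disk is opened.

3

Disks with room: disk 1 (13 GB), disk 3 (31 GB).
Most room is disk 3 with 31 GB free.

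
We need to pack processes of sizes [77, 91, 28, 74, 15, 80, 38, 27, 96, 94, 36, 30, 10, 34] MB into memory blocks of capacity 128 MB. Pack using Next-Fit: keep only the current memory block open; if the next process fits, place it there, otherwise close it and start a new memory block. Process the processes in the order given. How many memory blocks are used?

7

memory block 1: place 77 MB, 51 MB left
memory block 2: place 91 MB, 37 MB left
memory block 2: place 28 MB, 9 MB left
memory block 3: place 74 MB, 54 MB left
memory block 3: place 15 MB, 39 MB left
memory block 4: place 80 MB, 48 MB left
memory block 4: place 38 MB, 10 MB left
memory block 5: place 27 MB, 101 MB left
memory block 5: place 96 MB, 5 MB left
memory block 6: place 94 MB, 34 MB left
memory block 7: place 36 MB, 92 MB left
memory block 7: place 30 MB, 62 MB left
memory block 7: place 10 MB, 52 MB left
memory block 7: place 34 MB, 18 MB left
Final memory blocks: [77] [91,28] [74,15] [80,38] [27,96] [94] [36,30,10,34].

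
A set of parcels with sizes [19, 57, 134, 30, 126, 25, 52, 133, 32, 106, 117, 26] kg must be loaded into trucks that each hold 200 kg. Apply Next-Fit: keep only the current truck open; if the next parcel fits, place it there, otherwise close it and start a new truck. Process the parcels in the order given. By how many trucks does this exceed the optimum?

1

Next-Fit: [19,57] [134,30] [126,25] [52,133] [32,106] [117,26] → 6 trucks.
Total size 857 kg; any packing needs at least ⌈857/200⌉ = 5 trucks.
An optimal packing achieves that bound: [134,57] [133,52] [126,32,30] [117,26,25,19] [106] → 5 trucks.
Excess: 6 − 5 = 1.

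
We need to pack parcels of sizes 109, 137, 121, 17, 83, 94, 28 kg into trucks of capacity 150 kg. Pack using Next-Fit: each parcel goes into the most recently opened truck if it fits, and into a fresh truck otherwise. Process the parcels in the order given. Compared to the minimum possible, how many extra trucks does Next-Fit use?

Next-Fit: [109] [137] [121,17] [83] [94,28] → 5 trucks.
5 parcels exceed 75 kg (half the capacity), and no two of those can share a truck, so at least 5 trucks are needed.
So 5 is already optimal.

0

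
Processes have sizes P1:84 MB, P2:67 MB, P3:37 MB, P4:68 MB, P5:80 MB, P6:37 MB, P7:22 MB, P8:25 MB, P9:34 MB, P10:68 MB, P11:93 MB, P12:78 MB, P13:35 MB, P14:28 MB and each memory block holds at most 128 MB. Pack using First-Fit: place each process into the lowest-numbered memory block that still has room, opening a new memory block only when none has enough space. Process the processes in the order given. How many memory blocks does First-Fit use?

P1 (84 MB) → memory block 1 (remaining 44 MB)
P2 (67 MB) → memory block 2 (remaining 61 MB)
P3 (37 MB) → memory block 1 (remaining 7 MB)
P4 (68 MB) → memory block 3 (remaining 60 MB)
P5 (80 MB) → memory block 4 (remaining 48 MB)
P6 (37 MB) → memory block 2 (remaining 24 MB)
P7 (22 MB) → memory block 2 (remaining 2 MB)
P8 (25 MB) → memory block 3 (remaining 35 MB)
P9 (34 MB) → memory block 3 (remaining 1 MB)
P10 (68 MB) → memory block 5 (remaining 60 MB)
P11 (93 MB) → memory block 6 (remaining 35 MB)
P12 (78 MB) → memory block 7 (remaining 50 MB)
P13 (35 MB) → memory block 4 (remaining 13 MB)
P14 (28 MB) → memory block 5 (remaining 32 MB)
Final memory blocks: [84,37] [67,37,22] [68,25,34] [80,35] [68,28] [93] [78].

7 memory blocks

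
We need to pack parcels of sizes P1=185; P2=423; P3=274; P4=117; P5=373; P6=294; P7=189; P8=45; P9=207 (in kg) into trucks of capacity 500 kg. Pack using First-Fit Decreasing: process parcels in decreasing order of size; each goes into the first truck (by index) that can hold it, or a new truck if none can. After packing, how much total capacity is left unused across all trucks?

Sorted descending: 423, 373, 294, 274, 207, 189, 185, 117, 45.
truck 1: place 423 kg, 77 kg left
truck 2: place 373 kg, 127 kg left
truck 3: place 294 kg, 206 kg left
truck 4: place 274 kg, 226 kg left
truck 4: place 207 kg, 19 kg left
truck 3: place 189 kg, 17 kg left
truck 5: place 185 kg, 315 kg left
truck 2: place 117 kg, 10 kg left
truck 1: place 45 kg, 32 kg left
5 trucks × 500 kg = 2500 kg; used 2107 kg; unused 393 kg.

393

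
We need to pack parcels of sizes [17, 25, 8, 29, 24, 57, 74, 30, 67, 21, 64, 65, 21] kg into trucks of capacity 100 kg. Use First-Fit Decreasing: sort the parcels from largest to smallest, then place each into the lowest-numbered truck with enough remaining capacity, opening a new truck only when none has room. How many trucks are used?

Sorted descending: 74, 67, 65, 64, 57, 30, 29, 25, 24, 21, 21, 17, 8.
Put 74 kg in truck 1; 26 kg remain.
Put 67 kg in truck 2; 33 kg remain.
Put 65 kg in truck 3; 35 kg remain.
Put 64 kg in truck 4; 36 kg remain.
Put 57 kg in truck 5; 43 kg remain.
Put 30 kg in truck 2; 3 kg remain.
Put 29 kg in truck 3; 6 kg remain.
Put 25 kg in truck 1; 1 kg remain.
Put 24 kg in truck 4; 12 kg remain.
Put 21 kg in truck 5; 22 kg remain.
Put 21 kg in truck 5; 1 kg remain.
Put 17 kg in truck 6; 83 kg remain.
Put 8 kg in truck 4; 4 kg remain.

6 trucks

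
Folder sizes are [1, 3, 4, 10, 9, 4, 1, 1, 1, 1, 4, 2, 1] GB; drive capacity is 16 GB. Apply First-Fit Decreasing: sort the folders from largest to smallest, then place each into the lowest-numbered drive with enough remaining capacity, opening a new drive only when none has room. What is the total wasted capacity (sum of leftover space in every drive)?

6

Sorted descending: 10, 9, 4, 4, 4, 3, 2, 1, 1, 1, 1, 1, 1.
10 GB → drive 1 (remaining 6 GB)
9 GB → drive 2 (remaining 7 GB)
4 GB → drive 1 (remaining 2 GB)
4 GB → drive 2 (remaining 3 GB)
4 GB → drive 3 (remaining 12 GB)
3 GB → drive 2 (remaining 0 GB)
2 GB → drive 1 (remaining 0 GB)
1 GB → drive 3 (remaining 11 GB)
1 GB → drive 3 (remaining 10 GB)
1 GB → drive 3 (remaining 9 GB)
1 GB → drive 3 (remaining 8 GB)
1 GB → drive 3 (remaining 7 GB)
1 GB → drive 3 (remaining 6 GB)
3 drives × 16 GB = 48 GB; used 42 GB; unused 6 GB.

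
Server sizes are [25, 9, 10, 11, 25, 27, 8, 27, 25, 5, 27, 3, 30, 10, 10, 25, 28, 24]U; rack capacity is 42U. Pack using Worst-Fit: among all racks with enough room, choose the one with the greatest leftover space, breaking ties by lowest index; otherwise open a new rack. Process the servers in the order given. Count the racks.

11

rack 1: place 25U, 17U left
rack 1: place 9U, 8U left
rack 2: place 10U, 32U left
rack 2: place 11U, 21U left
rack 3: place 25U, 17U left
rack 4: place 27U, 15U left
rack 2: place 8U, 13U left
rack 5: place 27U, 15U left
rack 6: place 25U, 17U left
rack 3: place 5U, 12U left
rack 7: place 27U, 15U left
rack 6: place 3U, 14U left
rack 8: place 30U, 12U left
rack 4: place 10U, 5U left
rack 5: place 10U, 5U left
rack 9: place 25U, 17U left
rack 10: place 28U, 14U left
rack 11: place 24U, 18U left
Final racks: [25,9] [10,11,8] [25,5] [27,10] [27,10] [25,3] [27] [30] [25] [28] [24].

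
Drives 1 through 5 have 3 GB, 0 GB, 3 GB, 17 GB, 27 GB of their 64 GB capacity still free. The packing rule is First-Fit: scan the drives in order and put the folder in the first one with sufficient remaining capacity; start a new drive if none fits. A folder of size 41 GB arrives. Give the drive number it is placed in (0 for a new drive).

No drive has ≥ 41 GB free, so a new drive is opened.

0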